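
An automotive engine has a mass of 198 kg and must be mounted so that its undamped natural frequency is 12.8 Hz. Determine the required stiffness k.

ω_n = 2πf_n = 2π × 12.8 = 80.42 rad/s.
k = m·ω_n² = 198 × 80.42² = 198 × 6468 = 1281000 N/m.

1280000 N/m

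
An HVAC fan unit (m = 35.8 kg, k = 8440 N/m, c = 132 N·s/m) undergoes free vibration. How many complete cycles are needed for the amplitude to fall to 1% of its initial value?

ζ = c/(2√(km)) = 132/(2√(8440 × 35.8)) = 132/1099 = 0.1201.
Logarithmic decrement δ = 2πζ/√(1 − ζ²) = 2π × 0.1201/√(1 − 0.0144) = 0.7599.
x_n/x₀ = e^(−nδ) ≤ 0.01; take ln: n ≥ ln(1/0.01)/δ = 4.605/0.7599 = 6.060.
So 7 complete cycles are required.

7 cycles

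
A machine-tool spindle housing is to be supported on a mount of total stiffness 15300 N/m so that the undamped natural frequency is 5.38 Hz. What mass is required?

13.4 kg

ω_n = 2πf_n = 2π × 5.38 = 33.80 rad/s.
m = k/ω_n² = 15300/33.80² = 15300/1143 = 13.39 kg.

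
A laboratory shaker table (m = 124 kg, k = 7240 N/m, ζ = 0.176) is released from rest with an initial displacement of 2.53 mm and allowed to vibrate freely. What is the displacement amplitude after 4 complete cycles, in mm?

0.0283 mm

Logarithmic decrement δ = 2πζ/√(1 − ζ²) = 2π × 0.1760/√(1 − 0.0310) = 1.123.
After n cycles, x_n/x₀ = e^(−nδ), so x_4 = 2.53 × e^(−4 × 1.123) = 2.53 × 0.01118 = 0.02829 mm.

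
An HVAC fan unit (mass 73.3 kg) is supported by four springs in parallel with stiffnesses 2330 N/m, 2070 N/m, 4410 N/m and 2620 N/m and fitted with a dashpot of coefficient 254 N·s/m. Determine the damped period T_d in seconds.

Parallel springs add: k_eq = 2330 + 2070 + 4410 + 2620 = 11430 N/m.
ω_n = √(k_eq/m) = √(11430/73.3) = 12.49 rad/s.
Critical damping c_c = 2√(k_eq·m) = 2√(11430 × 73.3) = 1831 N·s/m, so ζ = c/c_c = 254/1831 = 0.1387.
ω_d = ω_n√(1 − ζ²) = 12.49 × √(1 − 0.0193) = 12.37 rad/s.
T_d = 2π/ω_d = 0.5081 s.

0.508 s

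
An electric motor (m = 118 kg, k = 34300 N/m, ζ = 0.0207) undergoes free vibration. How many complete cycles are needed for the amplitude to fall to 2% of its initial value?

31 cycles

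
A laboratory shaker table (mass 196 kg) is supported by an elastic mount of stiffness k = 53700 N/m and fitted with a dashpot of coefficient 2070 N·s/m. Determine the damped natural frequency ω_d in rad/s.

ω_n = √(k/m) = √(53700/196) = 16.55 rad/s.
Critical damping c_c = 2√(k·m) = 2√(53700 × 196) = 6489 N·s/m, so ζ = c/c_c = 2070/6489 = 0.3190.
ω_d = ω_n√(1 − ζ²) = 16.55 × √(1 − 0.102) = 15.69 rad/s.

15.7 rad/s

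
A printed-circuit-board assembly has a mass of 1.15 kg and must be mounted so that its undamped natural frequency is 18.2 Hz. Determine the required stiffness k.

15000 N/m

ω_n = 2πf_n = 2π × 18.2 = 114.4 rad/s.
k = m·ω_n² = 1.15 × 114.4² = 1.15 × 13080 = 15040 N/m.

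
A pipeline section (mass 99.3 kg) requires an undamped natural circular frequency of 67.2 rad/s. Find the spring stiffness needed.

448000 N/m

k = m·ω_n² = 99.3 × 67.20² = 99.3 × 4516 = 448400 N/m.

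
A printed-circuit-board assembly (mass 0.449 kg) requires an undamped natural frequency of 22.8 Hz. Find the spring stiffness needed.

ω_n = 2πf_n = 2π × 22.8 = 143.3 rad/s.
k = m·ω_n² = 0.449 × 143.3² = 0.449 × 20520 = 9215 N/m.

9210 N/m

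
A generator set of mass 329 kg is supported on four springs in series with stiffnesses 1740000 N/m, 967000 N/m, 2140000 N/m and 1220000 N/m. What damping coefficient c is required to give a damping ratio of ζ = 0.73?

15600 N·s/m

Series springs: 1/k_eq = 1/1740000 + 1/967000 + 1/2140000 + 1/1220000 = 2.896×10^-6, so k_eq = 345300 N/m.
c_c = 2√(k_eq·m) = 2√(345300 × 329) = 21320 N·s/m.
c = ζ·c_c = 0.73 × 21320 = 15560 N·s/m.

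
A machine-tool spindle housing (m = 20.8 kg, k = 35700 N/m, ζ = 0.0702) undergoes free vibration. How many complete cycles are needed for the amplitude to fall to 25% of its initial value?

Logarithmic decrement δ = 2πζ/√(1 − ζ²) = 2π × 0.07020/√(1 − 0.00493) = 0.4422.
x_n/x₀ = e^(−nδ) ≤ 0.25; take ln: n ≥ ln(1/0.25)/δ = 1.386/0.4422 = 3.135.
So 4 complete cycles are required.

4 cycles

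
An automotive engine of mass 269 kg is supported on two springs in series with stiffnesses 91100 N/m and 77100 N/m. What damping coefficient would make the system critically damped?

Series springs: 1/k_eq = 1/91100 + 1/77100 = 2.395×10^-5, so k_eq = 41760 N/m.
c_c = 2√(k_eq·m) = 2√(41760 × 269) = 2 × 3352 = 6703 N·s/m.

6700 N·s/m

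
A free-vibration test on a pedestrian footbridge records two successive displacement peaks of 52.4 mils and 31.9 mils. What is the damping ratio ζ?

Logarithmic decrement δ = (1/n)·ln(x₀/x_n) = (1/1)·ln(52.4/31.9) = (1/1)·ln(1.643) = 0.4963.
ζ = δ/√(4π² + δ²) = 0.4963/√(39.48 + 0.246) = 0.4963/6.303 = 0.07874.

0.0787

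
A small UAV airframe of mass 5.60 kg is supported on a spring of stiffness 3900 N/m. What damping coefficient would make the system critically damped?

296 N·s/m

c_c = 2√(k·m) = 2√(3900 × 5.60) = 2 × 147.8 = 295.6 N·s/m.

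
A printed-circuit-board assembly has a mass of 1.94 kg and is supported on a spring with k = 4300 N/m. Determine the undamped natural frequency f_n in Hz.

7.49 Hz

ω_n = √(k/m) = √(4300/1.94) = √2216 = 47.08 rad/s.
f_n = ω_n/(2π) = 47.08/6.283 = 7.493 Hz.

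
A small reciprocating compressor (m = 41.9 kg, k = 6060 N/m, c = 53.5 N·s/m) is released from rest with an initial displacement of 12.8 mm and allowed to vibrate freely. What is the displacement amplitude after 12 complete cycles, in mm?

0.233 mm

ζ = c/(2√(km)) = 53.5/(2√(6060 × 41.9)) = 53.5/1008 = 0.05309.
Logarithmic decrement δ = 2πζ/√(1 − ζ²) = 2π × 0.05309/√(1 − 0.00282) = 0.3340.
After n cycles, x_n/x₀ = e^(−nδ), so x_12 = 12.8 × e^(−12 × 0.3340) = 12.8 × 0.01817 = 0.2325 mm.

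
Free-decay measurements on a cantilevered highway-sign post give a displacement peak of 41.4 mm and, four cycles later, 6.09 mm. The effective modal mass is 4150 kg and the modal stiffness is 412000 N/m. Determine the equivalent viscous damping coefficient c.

Logarithmic decrement δ = (1/n)·ln(x₀/x_n) = (1/4)·ln(41.4/6.09) = (1/4)·ln(6.798) = 0.4792.
ζ = δ/√(4π² + δ²) = 0.4792/√(39.48 + 0.230) = 0.4792/6.301 = 0.07604.
c = ζ · 2√(km) = 0.07604 × 2√(412000 × 4150) = 0.07604 × 82700 = 6288 N·s/m.

6290 N·s/m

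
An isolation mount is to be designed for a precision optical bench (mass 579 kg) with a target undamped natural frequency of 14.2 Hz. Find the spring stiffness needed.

ω_n = 2πf_n = 2π × 14.2 = 89.22 rad/s.
k = m·ω_n² = 579 × 89.22² = 579 × 7960 = 4609000 N/m.

4610000 N/m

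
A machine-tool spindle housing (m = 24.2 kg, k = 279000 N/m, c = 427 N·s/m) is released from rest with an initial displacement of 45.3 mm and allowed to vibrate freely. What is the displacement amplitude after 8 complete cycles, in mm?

0.718 mm

ζ = c/(2√(km)) = 427/(2√(279000 × 24.2)) = 427/5197 = 0.08217.
Logarithmic decrement δ = 2πζ/√(1 − ζ²) = 2π × 0.08217/√(1 − 0.00675) = 0.5180.
After n cycles, x_n/x₀ = e^(−nδ), so x_8 = 45.3 × e^(−8 × 0.5180) = 45.3 × 0.01586 = 0.7184 mm.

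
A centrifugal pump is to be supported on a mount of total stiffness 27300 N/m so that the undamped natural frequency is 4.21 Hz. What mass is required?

39.0 kg

ω_n = 2πf_n = 2π × 4.21 = 26.45 rad/s.
m = k/ω_n² = 27300/26.45² = 27300/699.7 = 39.02 kg.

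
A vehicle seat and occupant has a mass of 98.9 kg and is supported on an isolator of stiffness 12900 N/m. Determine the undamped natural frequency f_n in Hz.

ω_n = √(k/m) = √(12900/98.9) = √130.4 = 11.42 rad/s.
f_n = ω_n/(2π) = 11.42/6.283 = 1.818 Hz.

1.82 Hz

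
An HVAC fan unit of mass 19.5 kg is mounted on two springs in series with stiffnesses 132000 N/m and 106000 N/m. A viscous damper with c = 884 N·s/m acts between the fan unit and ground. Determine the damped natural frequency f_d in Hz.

7.96 Hz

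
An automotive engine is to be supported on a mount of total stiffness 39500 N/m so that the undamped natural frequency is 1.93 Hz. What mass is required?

269 kg

ω_n = 2πf_n = 2π × 1.93 = 12.13 rad/s.
m = k/ω_n² = 39500/12.13² = 39500/147.1 = 268.6 kg.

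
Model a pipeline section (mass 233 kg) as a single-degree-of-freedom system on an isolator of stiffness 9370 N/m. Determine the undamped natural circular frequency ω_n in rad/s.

6.34 rad/s

ω_n = √(k/m) = √(9370/233) = √40.21 = 6.341 rad/s.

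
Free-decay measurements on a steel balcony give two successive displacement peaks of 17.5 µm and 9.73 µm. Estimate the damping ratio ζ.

0.0930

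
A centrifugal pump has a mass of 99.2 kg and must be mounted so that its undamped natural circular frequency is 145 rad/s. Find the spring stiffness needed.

2090000 N/m

k = m·ω_n² = 99.2 × 145.0² = 99.2 × 21020 = 2086000 N/m.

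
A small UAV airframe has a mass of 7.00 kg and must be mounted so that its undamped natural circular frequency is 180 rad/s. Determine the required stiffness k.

k = m·ω_n² = 7.00 × 180.0² = 7.00 × 32400 = 226800 N/m.

227000 N/m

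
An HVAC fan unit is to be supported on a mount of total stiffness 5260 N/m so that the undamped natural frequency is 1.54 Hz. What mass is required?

ω_n = 2πf_n = 2π × 1.54 = 9.676 rad/s.
m = k/ω_n² = 5260/9.676² = 5260/93.63 = 56.18 kg.

56.2 kg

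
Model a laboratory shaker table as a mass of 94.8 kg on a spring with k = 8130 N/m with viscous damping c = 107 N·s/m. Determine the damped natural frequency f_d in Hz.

ω_n = √(k/m) = √(8130/94.8) = 9.261 rad/s.
Critical damping c_c = 2√(k·m) = 2√(8130 × 94.8) = 1756 N·s/m, so ζ = c/c_c = 107/1756 = 0.06094.
ω_d = ω_n√(1 − ζ²) = 9.261 × √(1 − 0.00371) = 9.243 rad/s.
f_d = ω_d/(2π) = 1.471 Hz.

1.47 Hz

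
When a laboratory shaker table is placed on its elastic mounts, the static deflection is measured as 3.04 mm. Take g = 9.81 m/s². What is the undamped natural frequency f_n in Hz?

ω_n = √(g/δ_st) = √(9.81/0.00304) = √3227 = 56.81 rad/s.
f_n = ω_n/(2π) = 56.81/6.283 = 9.041 Hz.

9.04 Hz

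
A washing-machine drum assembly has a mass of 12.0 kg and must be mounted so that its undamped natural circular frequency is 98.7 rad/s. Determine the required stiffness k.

k = m·ω_n² = 12.0 × 98.70² = 12.0 × 9742 = 116900 N/m.

117000 N/m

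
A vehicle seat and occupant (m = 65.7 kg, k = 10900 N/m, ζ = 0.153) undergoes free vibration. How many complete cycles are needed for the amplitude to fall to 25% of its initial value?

Logarithmic decrement δ = 2πζ/√(1 − ζ²) = 2π × 0.1530/√(1 − 0.0234) = 0.9728.
x_n/x₀ = e^(−nδ) ≤ 0.25; take ln: n ≥ ln(1/0.25)/δ = 1.386/0.9728 = 1.425.
So 2 complete cycles are required.

2 cycles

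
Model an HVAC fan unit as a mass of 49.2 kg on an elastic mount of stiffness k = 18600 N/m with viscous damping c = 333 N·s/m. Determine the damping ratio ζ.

ω_n = √(k/m) = √(18600/49.2) = 19.44 rad/s.
Critical damping c_c = 2√(k·m) = 2√(18600 × 49.2) = 1913 N·s/m, so ζ = c/c_c = 333/1913 = 0.1741.

0.174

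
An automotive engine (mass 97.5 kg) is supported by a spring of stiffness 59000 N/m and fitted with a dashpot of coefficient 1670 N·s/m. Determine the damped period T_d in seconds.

ω_n = √(k/m) = √(59000/97.5) = 24.60 rad/s.
Critical damping c_c = 2√(k·m) = 2√(59000 × 97.5) = 4797 N·s/m, so ζ = c/c_c = 1670/4797 = 0.3481.
ω_d = ω_n√(1 − ζ²) = 24.60 × √(1 − 0.121) = 23.06 rad/s.
T_d = 2π/ω_d = 0.2725 s.

0.272 s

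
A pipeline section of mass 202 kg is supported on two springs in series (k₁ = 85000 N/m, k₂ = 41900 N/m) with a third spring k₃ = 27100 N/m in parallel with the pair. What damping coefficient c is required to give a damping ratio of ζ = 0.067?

Series pair: k_s = k₁k₂/(k₁+k₂) = (85000)(41900)/(85000 + 41900) = 28070 N/m. In parallel with k₃: k_eq = 28070 + 27100 = 55170 N/m.
c_c = 2√(k_eq·m) = 2√(55170 × 202) = 6676 N·s/m.
c = ζ·c_c = 0.067 × 6676 = 447.3 N·s/m.

447 N·s/m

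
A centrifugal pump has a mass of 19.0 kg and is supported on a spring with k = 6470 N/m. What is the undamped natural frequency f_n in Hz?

ω_n = √(k/m) = √(6470/19.0) = √340.5 = 18.45 rad/s.
f_n = ω_n/(2π) = 18.45/6.283 = 2.937 Hz.

2.94 Hz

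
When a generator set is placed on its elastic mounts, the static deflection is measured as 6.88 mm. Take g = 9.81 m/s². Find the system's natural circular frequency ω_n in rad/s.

37.8 rad/s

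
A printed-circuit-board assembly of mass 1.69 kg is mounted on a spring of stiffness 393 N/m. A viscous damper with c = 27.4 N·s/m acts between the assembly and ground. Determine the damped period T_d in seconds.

0.486 s

ω_n = √(k/m) = √(393.0/1.69) = 15.25 rad/s.
Critical damping c_c = 2√(k·m) = 2√(393.0 × 1.69) = 51.54 N·s/m, so ζ = c/c_c = 27.4/51.54 = 0.5316.
ω_d = ω_n√(1 − ζ²) = 15.25 × √(1 − 0.283) = 12.92 rad/s.
T_d = 2π/ω_d = 0.4865 s.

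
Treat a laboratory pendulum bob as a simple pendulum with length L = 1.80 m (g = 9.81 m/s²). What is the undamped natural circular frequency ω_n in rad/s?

For a simple pendulum ω_n = √(g/L) = √(9.81/1.80) = √5.450 = 2.335 rad/s.

2.33 rad/s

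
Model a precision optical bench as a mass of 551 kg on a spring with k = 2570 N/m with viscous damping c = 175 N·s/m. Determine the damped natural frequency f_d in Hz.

ω_n = √(k/m) = √(2570/551) = 2.160 rad/s.
Critical damping c_c = 2√(k·m) = 2√(2570 × 551) = 2380 N·s/m, so ζ = c/c_c = 175/2380 = 0.07353.
ω_d = ω_n√(1 − ζ²) = 2.160 × √(1 − 0.00541) = 2.154 rad/s.
f_d = ω_d/(2π) = 0.3428 Hz.

0.343 Hz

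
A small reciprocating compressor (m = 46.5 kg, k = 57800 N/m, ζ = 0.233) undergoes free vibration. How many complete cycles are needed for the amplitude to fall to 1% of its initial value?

Logarithmic decrement δ = 2πζ/√(1 − ζ²) = 2π × 0.2330/√(1 − 0.0543) = 1.505.
x_n/x₀ = e^(−nδ) ≤ 0.01; take ln: n ≥ ln(1/0.01)/δ = 4.605/1.505 = 3.059.
So 4 complete cycles are required.

4 cycles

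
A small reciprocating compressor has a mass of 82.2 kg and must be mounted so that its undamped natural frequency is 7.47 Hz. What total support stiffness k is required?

181000 N/m

ω_n = 2πf_n = 2π × 7.47 = 46.94 rad/s.
k = m·ω_n² = 82.2 × 46.94² = 82.2 × 2203 = 181100 N/m.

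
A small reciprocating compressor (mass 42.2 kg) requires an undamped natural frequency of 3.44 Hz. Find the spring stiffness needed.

ω_n = 2πf_n = 2π × 3.44 = 21.61 rad/s.
k = m·ω_n² = 42.2 × 21.61² = 42.2 × 467.2 = 19710 N/m.

19700 N/m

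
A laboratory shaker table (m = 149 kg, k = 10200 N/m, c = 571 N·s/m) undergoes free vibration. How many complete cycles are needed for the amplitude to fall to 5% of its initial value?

3 cycles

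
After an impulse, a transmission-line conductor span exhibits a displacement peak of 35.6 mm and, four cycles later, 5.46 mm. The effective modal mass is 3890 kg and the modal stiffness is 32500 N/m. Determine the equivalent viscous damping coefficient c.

1670 N·s/m

Logarithmic decrement δ = (1/n)·ln(x₀/x_n) = (1/4)·ln(35.6/5.46) = (1/4)·ln(6.520) = 0.4687.
ζ = δ/√(4π² + δ²) = 0.4687/√(39.48 + 0.220) = 0.4687/6.301 = 0.07439.
c = ζ · 2√(km) = 0.07439 × 2√(32500 × 3890) = 0.07439 × 22490 = 1673 N·s/m.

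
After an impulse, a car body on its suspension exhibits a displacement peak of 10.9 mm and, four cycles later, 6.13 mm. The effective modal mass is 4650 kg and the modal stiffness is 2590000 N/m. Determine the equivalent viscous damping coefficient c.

Logarithmic decrement δ = (1/n)·ln(x₀/x_n) = (1/4)·ln(10.9/6.13) = (1/4)·ln(1.778) = 0.1439.
ζ = δ/√(4π² + δ²) = 0.1439/√(39.48 + 0.0207) = 0.1439/6.285 = 0.02290.
c = ζ · 2√(km) = 0.02290 × 2√(2590000 × 4650) = 0.02290 × 219500 = 5025 N·s/m.

5030 N·s/m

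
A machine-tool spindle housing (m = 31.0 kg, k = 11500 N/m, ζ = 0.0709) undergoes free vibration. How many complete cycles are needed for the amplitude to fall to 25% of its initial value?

4 cycles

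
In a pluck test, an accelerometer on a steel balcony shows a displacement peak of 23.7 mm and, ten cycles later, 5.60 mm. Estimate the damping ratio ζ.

0.0230

Logarithmic decrement δ = (1/n)·ln(x₀/x_n) = (1/10)·ln(23.7/5.60) = (1/10)·ln(4.232) = 0.1443.
ζ = δ/√(4π² + δ²) = 0.1443/√(39.48 + 0.0208) = 0.1443/6.285 = 0.02296.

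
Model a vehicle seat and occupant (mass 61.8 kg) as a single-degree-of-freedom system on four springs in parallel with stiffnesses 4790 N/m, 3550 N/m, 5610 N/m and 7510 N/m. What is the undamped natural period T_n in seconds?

Parallel springs add: k_eq = 4790 + 3550 + 5610 + 7510 = 21460 N/m.
ω_n = √(k_eq/m) = √(21460/61.8) = √347.2 = 18.63 rad/s.
T_n = 2π/ω_n = 6.283/18.63 = 0.3372 s.

0.337 s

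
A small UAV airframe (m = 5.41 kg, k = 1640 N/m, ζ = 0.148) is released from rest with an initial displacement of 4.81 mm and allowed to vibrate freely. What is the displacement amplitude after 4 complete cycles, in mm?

0.112 mm

Logarithmic decrement δ = 2πζ/√(1 − ζ²) = 2π × 0.1480/√(1 − 0.0219) = 0.9403.
After n cycles, x_n/x₀ = e^(−nδ), so x_4 = 4.81 × e^(−4 × 0.9403) = 4.81 × 0.02326 = 0.1119 mm.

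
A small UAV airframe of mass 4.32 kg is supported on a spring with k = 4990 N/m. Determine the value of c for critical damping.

294 N·s/m

c_c = 2√(k·m) = 2√(4990 × 4.32) = 2 × 146.8 = 293.6 N·s/m.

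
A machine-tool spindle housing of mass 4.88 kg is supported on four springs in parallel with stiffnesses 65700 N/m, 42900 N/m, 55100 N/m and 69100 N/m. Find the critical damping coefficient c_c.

Parallel springs add: k_eq = 65700 + 42900 + 55100 + 69100 = 232800 N/m.
c_c = 2√(k_eq·m) = 2√(232800 × 4.88) = 2 × 1066 = 2132 N·s/m.

2130 N·s/m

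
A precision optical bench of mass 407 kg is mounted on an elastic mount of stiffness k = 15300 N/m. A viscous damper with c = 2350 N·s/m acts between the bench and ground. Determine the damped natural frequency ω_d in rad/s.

5.41 rad/s

ω_n = √(k/m) = √(15300/407) = 6.131 rad/s.
Critical damping c_c = 2√(k·m) = 2√(15300 × 407) = 4991 N·s/m, so ζ = c/c_c = 2350/4991 = 0.4709.
ω_d = ω_n√(1 − ζ²) = 6.131 × √(1 − 0.222) = 5.409 rad/s.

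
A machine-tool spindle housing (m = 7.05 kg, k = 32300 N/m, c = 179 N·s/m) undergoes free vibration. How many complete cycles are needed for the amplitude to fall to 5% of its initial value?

3 cycles

ζ = c/(2√(km)) = 179/(2√(32300 × 7.05)) = 179/954.4 = 0.1876.
Logarithmic decrement δ = 2πζ/√(1 − ζ²) = 2π × 0.1876/√(1 − 0.0352) = 1.200.
x_n/x₀ = e^(−nδ) ≤ 0.05; take ln: n ≥ ln(1/0.05)/δ = 2.996/1.200 = 2.497.
So 3 complete cycles are required.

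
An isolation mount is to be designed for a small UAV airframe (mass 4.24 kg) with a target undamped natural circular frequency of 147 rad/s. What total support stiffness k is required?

k = m·ω_n² = 4.24 × 147.0² = 4.24 × 21610 = 91620 N/m.

91600 N/m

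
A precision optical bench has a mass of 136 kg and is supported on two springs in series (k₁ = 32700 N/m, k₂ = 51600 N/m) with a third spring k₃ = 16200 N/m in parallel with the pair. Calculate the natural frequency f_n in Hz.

Series pair: k_s = k₁k₂/(k₁+k₂) = (32700)(51600)/(32700 + 51600) = 20020 N/m. In parallel with k₃: k_eq = 20020 + 16200 = 36220 N/m.
ω_n = √(k_eq/m) = √(36220/136) = √266.3 = 16.32 rad/s.
f_n = ω_n/(2π) = 16.32/6.283 = 2.597 Hz.

2.60 Hz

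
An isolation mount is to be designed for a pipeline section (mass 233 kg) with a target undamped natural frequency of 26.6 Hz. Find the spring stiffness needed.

ω_n = 2πf_n = 2π × 26.6 = 167.1 rad/s.
k = m·ω_n² = 233 × 167.1² = 233 × 27930 = 6508000 N/m.

6510000 N/m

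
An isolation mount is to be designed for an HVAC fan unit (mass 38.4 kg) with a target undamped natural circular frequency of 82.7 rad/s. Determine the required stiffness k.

k = m·ω_n² = 38.4 × 82.70² = 38.4 × 6839 = 262600 N/m.

263000 N/m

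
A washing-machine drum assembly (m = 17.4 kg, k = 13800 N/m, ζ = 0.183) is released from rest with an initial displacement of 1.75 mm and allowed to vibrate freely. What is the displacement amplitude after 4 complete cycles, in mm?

Logarithmic decrement δ = 2πζ/√(1 − ζ²) = 2π × 0.1830/√(1 − 0.0335) = 1.170.
After n cycles, x_n/x₀ = e^(−nδ), so x_4 = 1.75 × e^(−4 × 1.170) = 1.75 × 0.009295 = 0.01627 mm.

0.0163 mm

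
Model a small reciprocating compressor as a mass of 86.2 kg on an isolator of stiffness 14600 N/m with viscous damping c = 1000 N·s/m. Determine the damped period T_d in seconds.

0.539 s

ω_n = √(k/m) = √(14600/86.2) = 13.01 rad/s.
Critical damping c_c = 2√(k·m) = 2√(14600 × 86.2) = 2244 N·s/m, so ζ = c/c_c = 1000/2244 = 0.4457.
ω_d = ω_n√(1 − ζ²) = 13.01 × √(1 − 0.199) = 11.65 rad/s.
T_d = 2π/ω_d = 0.5393 s.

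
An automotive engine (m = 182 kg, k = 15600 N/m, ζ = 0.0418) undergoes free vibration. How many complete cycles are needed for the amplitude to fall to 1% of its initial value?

Logarithmic decrement δ = 2πζ/√(1 − ζ²) = 2π × 0.04180/√(1 − 0.00175) = 0.2629.
x_n/x₀ = e^(−nδ) ≤ 0.01; take ln: n ≥ ln(1/0.01)/δ = 4.605/0.2629 = 17.52.
So 18 complete cycles are required.

18 cycles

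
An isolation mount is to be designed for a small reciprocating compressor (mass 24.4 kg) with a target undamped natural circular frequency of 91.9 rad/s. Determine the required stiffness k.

206000 N/m

k = m·ω_n² = 24.4 × 91.90² = 24.4 × 8446 = 206100 N/m.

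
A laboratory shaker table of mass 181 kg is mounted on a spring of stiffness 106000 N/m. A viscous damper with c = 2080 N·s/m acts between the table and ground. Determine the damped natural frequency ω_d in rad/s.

ω_n = √(k/m) = √(106000/181) = 24.20 rad/s.
Critical damping c_c = 2√(k·m) = 2√(106000 × 181) = 8760 N·s/m, so ζ = c/c_c = 2080/8760 = 0.2374.
ω_d = ω_n√(1 − ζ²) = 24.20 × √(1 − 0.0564) = 23.51 rad/s.

23.5 rad/s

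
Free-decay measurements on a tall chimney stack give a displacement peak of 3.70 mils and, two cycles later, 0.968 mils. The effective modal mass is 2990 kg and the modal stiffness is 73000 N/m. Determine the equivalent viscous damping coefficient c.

Logarithmic decrement δ = (1/n)·ln(x₀/x_n) = (1/2)·ln(3.70/0.968) = (1/2)·ln(3.822) = 0.6704.
ζ = δ/√(4π² + δ²) = 0.6704/√(39.48 + 0.449) = 0.6704/6.319 = 0.1061.
c = ζ · 2√(km) = 0.1061 × 2√(73000 × 2990) = 0.1061 × 29550 = 3135 N·s/m.

3140 N·s/m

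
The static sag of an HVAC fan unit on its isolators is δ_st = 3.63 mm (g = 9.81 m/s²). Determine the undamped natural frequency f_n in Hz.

ω_n = √(g/δ_st) = √(9.81/0.00363) = √2702 = 51.99 rad/s.
f_n = ω_n/(2π) = 51.99/6.283 = 8.274 Hz.

8.27 Hz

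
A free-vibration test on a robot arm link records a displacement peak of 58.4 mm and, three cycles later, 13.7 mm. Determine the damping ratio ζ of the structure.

Logarithmic decrement δ = (1/n)·ln(x₀/x_n) = (1/3)·ln(58.4/13.7) = (1/3)·ln(4.263) = 0.4833.
ζ = δ/√(4π² + δ²) = 0.4833/√(39.48 + 0.234) = 0.4833/6.302 = 0.07669.

0.0767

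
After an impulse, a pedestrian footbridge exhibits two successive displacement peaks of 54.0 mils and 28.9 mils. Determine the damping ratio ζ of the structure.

0.0990

Logarithmic decrement δ = (1/n)·ln(x₀/x_n) = (1/1)·ln(54.0/28.9) = (1/1)·ln(1.869) = 0.6251.
ζ = δ/√(4π² + δ²) = 0.6251/√(39.48 + 0.391) = 0.6251/6.314 = 0.09901.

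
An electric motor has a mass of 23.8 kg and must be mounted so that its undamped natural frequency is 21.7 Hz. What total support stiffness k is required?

ω_n = 2πf_n = 2π × 21.7 = 136.3 rad/s.
k = m·ω_n² = 23.8 × 136.3² = 23.8 × 18590 = 442400 N/m.

442000 N/m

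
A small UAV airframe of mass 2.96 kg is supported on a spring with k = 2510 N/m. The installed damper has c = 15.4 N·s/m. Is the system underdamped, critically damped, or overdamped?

c_c = 2√(k·m) = 172.4 N·s/m; ζ = c/c_c = 15.4/172.4 = 0.0893.
Since ζ < 1 the system is underdamped.

underdamped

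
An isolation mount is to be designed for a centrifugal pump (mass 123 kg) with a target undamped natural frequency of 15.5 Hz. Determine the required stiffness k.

1170000 N/m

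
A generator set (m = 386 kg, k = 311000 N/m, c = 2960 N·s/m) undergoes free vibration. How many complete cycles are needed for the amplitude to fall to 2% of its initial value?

5 cycles

ζ = c/(2√(km)) = 2960/(2√(311000 × 386)) = 2960/21910 = 0.1351.
Logarithmic decrement δ = 2πζ/√(1 − ζ²) = 2π × 0.1351/√(1 − 0.0182) = 0.8566.
x_n/x₀ = e^(−nδ) ≤ 0.02; take ln: n ≥ ln(1/0.02)/δ = 3.912/0.8566 = 4.567.
So 5 complete cycles are required.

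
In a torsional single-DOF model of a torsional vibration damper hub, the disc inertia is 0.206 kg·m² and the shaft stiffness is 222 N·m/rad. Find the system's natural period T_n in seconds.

0.191 s

ω_n = √(k_t/J) = √(222/0.206) = √1078 = 32.83 rad/s.
T_n = 2π/ω_n = 6.283/32.83 = 0.1914 s.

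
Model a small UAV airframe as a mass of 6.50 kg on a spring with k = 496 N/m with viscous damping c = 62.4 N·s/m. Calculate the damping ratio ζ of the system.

0.549

ω_n = √(k/m) = √(496.0/6.50) = 8.735 rad/s.
Critical damping c_c = 2√(k·m) = 2√(496.0 × 6.50) = 113.6 N·s/m, so ζ = c/c_c = 62.4/113.6 = 0.5495.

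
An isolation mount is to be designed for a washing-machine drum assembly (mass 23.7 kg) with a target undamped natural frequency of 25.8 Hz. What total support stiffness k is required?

623000 N/m

ω_n = 2πf_n = 2π × 25.8 = 162.1 rad/s.
k = m·ω_n² = 23.7 × 162.1² = 23.7 × 26280 = 622800 N/m.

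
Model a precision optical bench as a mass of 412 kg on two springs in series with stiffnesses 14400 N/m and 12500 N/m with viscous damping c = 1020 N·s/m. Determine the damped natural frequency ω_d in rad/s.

Series springs: 1/k_eq = 1/14400 + 1/12500 = 0.0001494, so k_eq = 6691 N/m.
ω_n = √(k_eq/m) = √(6691/412) = 4.030 rad/s.
Critical damping c_c = 2√(k_eq·m) = 2√(6691 × 412) = 3321 N·s/m, so ζ = c/c_c = 1020/3321 = 0.3072.
ω_d = ω_n√(1 − ζ²) = 4.030 × √(1 − 0.0943) = 3.835 rad/s.

3.84 rad/s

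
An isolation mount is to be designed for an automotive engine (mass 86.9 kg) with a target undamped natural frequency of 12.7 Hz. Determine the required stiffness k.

553000 N/m

ω_n = 2πf_n = 2π × 12.7 = 79.80 rad/s.
k = m·ω_n² = 86.9 × 79.80² = 86.9 × 6367 = 553300 N/m.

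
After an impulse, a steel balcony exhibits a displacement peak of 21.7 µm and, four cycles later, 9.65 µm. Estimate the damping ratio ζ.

Logarithmic decrement δ = (1/n)·ln(x₀/x_n) = (1/4)·ln(21.7/9.65) = (1/4)·ln(2.249) = 0.2026.
ζ = δ/√(4π² + δ²) = 0.2026/√(39.48 + 0.0410) = 0.2026/6.286 = 0.03223.

0.0322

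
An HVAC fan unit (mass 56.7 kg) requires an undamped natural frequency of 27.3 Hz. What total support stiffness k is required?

1670000 N/m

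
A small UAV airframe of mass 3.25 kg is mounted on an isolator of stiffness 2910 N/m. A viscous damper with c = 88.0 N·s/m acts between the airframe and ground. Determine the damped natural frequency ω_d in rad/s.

ω_n = √(k/m) = √(2910/3.25) = 29.92 rad/s.
Critical damping c_c = 2√(k·m) = 2√(2910 × 3.25) = 194.5 N·s/m, so ζ = c/c_c = 88.0/194.5 = 0.4524.
ω_d = ω_n√(1 − ζ²) = 29.92 × √(1 − 0.205) = 26.69 rad/s.

26.7 rad/s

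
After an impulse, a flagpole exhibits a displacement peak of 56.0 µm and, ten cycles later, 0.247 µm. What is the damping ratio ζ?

Logarithmic decrement δ = (1/n)·ln(x₀/x_n) = (1/10)·ln(56.0/0.247) = (1/10)·ln(226.7) = 0.5424.
ζ = δ/√(4π² + δ²) = 0.5424/√(39.48 + 0.294) = 0.5424/6.307 = 0.08600.

0.0860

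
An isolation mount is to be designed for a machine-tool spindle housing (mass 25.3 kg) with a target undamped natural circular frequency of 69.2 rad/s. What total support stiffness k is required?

121000 N/m

k = m·ω_n² = 25.3 × 69.20² = 25.3 × 4789 = 121200 N/m.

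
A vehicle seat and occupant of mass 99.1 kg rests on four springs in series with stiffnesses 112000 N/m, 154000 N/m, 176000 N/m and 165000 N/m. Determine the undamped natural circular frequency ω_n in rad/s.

Series springs: 1/k_eq = 1/112000 + 1/154000 + 1/176000 + 1/165000 = 2.716×10^-5, so k_eq = 36810 N/m.
ω_n = √(k_eq/m) = √(36810/99.1) = √371.5 = 19.27 rad/s.

19.3 rad/s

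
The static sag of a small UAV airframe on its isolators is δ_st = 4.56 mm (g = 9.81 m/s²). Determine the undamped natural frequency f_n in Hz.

7.38 Hz

ω_n = √(g/δ_st) = √(9.81/0.00456) = √2151 = 46.38 rad/s.
f_n = ω_n/(2π) = 46.38/6.283 = 7.382 Hz.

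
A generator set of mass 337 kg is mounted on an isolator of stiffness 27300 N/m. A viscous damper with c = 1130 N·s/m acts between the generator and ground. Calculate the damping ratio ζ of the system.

ω_n = √(k/m) = √(27300/337) = 9.000 rad/s.
Critical damping c_c = 2√(k·m) = 2√(27300 × 337) = 6066 N·s/m, so ζ = c/c_c = 1130/6066 = 0.1863.

0.186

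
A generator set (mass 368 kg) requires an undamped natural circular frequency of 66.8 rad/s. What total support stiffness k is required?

1640000 N/m

k = m·ω_n² = 368 × 66.80² = 368 × 4462 = 1642000 N/m.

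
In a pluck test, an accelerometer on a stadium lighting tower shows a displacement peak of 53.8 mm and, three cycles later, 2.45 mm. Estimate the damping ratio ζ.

Logarithmic decrement δ = (1/n)·ln(x₀/x_n) = (1/3)·ln(53.8/2.45) = (1/3)·ln(21.96) = 1.030.
ζ = δ/√(4π² + δ²) = 1.030/√(39.48 + 1.06) = 1.030/6.367 = 0.1617.

0.162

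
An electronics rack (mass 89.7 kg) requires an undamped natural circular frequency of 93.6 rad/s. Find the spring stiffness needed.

786000 N/m

k = m·ω_n² = 89.7 × 93.60² = 89.7 × 8761 = 785900 N/m.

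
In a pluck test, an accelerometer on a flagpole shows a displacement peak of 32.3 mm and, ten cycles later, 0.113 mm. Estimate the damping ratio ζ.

0.0896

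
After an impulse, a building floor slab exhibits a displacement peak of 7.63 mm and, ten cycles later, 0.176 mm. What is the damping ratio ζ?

Logarithmic decrement δ = (1/n)·ln(x₀/x_n) = (1/10)·ln(7.63/0.176) = (1/10)·ln(43.35) = 0.3769.
ζ = δ/√(4π² + δ²) = 0.3769/√(39.48 + 0.142) = 0.3769/6.294 = 0.05988.

0.0599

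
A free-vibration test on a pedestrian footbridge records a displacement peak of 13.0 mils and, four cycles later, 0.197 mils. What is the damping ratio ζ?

Logarithmic decrement δ = (1/n)·ln(x₀/x_n) = (1/4)·ln(13.0/0.197) = (1/4)·ln(65.99) = 1.047.
ζ = δ/√(4π² + δ²) = 1.047/√(39.48 + 1.10) = 1.047/6.370 = 0.1644.

0.164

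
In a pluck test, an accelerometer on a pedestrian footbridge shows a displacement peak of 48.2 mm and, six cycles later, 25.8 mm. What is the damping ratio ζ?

0.0166

Logarithmic decrement δ = (1/n)·ln(x₀/x_n) = (1/6)·ln(48.2/25.8) = (1/6)·ln(1.868) = 0.1042.
ζ = δ/√(4π² + δ²) = 0.1042/√(39.48 + 0.0109) = 0.1042/6.284 = 0.01658.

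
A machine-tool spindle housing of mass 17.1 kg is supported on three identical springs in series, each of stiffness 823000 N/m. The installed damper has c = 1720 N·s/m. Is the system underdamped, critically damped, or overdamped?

Series springs: 1/k_eq = 3/823000, so k_eq = 823000/3 = 274300 N/m.
c_c = 2√(k_eq·m) = 4332 N·s/m; ζ = c/c_c = 1720/4332 = 0.397.
Since ζ < 1 the system is underdamped.

underdamped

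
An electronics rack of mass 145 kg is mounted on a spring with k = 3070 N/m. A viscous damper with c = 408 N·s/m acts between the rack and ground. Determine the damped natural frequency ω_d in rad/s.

ω_n = √(k/m) = √(3070/145) = 4.601 rad/s.
Critical damping c_c = 2√(k·m) = 2√(3070 × 145) = 1334 N·s/m, so ζ = c/c_c = 408/1334 = 0.3058.
ω_d = ω_n√(1 − ζ²) = 4.601 × √(1 − 0.0935) = 4.381 rad/s.

4.38 rad/s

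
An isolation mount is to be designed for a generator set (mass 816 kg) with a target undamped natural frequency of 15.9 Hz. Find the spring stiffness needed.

8140000 N/m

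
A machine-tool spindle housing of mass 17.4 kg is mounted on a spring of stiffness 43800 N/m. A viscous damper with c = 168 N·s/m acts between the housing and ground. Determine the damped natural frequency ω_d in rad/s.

ω_n = √(k/m) = √(43800/17.4) = 50.17 rad/s.
Critical damping c_c = 2√(k·m) = 2√(43800 × 17.4) = 1746 N·s/m, so ζ = c/c_c = 168/1746 = 0.09622.
ω_d = ω_n√(1 − ζ²) = 50.17 × √(1 − 0.00926) = 49.94 rad/s.

49.9 rad/s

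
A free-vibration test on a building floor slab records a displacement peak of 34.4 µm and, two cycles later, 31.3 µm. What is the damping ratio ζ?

Logarithmic decrement δ = (1/n)·ln(x₀/x_n) = (1/2)·ln(34.4/31.3) = (1/2)·ln(1.099) = 0.04722.
ζ = δ/√(4π² + δ²) = 0.04722/√(39.48 + 0.00223) = 0.04722/6.283 = 0.007515.

0.00751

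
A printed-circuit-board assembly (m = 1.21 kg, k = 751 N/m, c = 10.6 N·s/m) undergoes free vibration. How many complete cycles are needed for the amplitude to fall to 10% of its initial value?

3 cycles

ζ = c/(2√(km)) = 10.6/(2√(751 × 1.21)) = 10.6/60.29 = 0.1758.
Logarithmic decrement δ = 2πζ/√(1 − ζ²) = 2π × 0.1758/√(1 − 0.0309) = 1.122.
x_n/x₀ = e^(−nδ) ≤ 0.1; take ln: n ≥ ln(1/0.1)/δ = 2.303/1.122 = 2.052.
So 3 complete cycles are required.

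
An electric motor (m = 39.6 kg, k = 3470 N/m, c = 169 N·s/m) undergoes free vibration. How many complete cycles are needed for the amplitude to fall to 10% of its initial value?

2 cycles

ζ = c/(2√(km)) = 169/(2√(3470 × 39.6)) = 169/741.4 = 0.2280.
Logarithmic decrement δ = 2πζ/√(1 − ζ²) = 2π × 0.2280/√(1 − 0.0520) = 1.471.
x_n/x₀ = e^(−nδ) ≤ 0.1; take ln: n ≥ ln(1/0.1)/δ = 2.303/1.471 = 1.565.
So 2 complete cycles are required.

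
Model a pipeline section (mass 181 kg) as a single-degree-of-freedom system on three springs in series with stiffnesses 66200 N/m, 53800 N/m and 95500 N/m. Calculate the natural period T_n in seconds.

0.562 s

Series springs: 1/k_eq = 1/66200 + 1/53800 + 1/95500 = 4.416×10^-5, so k_eq = 22640 N/m.
ω_n = √(k_eq/m) = √(22640/181) = √125.1 = 11.18 rad/s.
T_n = 2π/ω_n = 6.283/11.18 = 0.5618 s.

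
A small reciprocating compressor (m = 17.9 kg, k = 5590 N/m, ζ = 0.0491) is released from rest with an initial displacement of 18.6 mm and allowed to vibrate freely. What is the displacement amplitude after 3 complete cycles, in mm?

7.36 mm

Logarithmic decrement δ = 2πζ/√(1 − ζ²) = 2π × 0.04910/√(1 − 0.00241) = 0.3089.
After n cycles, x_n/x₀ = e^(−nδ), so x_3 = 18.6 × e^(−3 × 0.3089) = 18.6 × 0.3959 = 7.363 mm.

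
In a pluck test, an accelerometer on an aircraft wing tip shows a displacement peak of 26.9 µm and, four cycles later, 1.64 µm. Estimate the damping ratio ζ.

0.111

Logarithmic decrement δ = (1/n)·ln(x₀/x_n) = (1/4)·ln(26.9/1.64) = (1/4)·ln(16.40) = 0.6994.
ζ = δ/√(4π² + δ²) = 0.6994/√(39.48 + 0.489) = 0.6994/6.322 = 0.1106.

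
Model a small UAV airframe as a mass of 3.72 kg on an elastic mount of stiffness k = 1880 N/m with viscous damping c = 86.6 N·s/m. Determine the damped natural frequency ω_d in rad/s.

19.2 rad/s

ω_n = √(k/m) = √(1880/3.72) = 22.48 rad/s.
Critical damping c_c = 2√(k·m) = 2√(1880 × 3.72) = 167.3 N·s/m, so ζ = c/c_c = 86.6/167.3 = 0.5178.
ω_d = ω_n√(1 − ζ²) = 22.48 × √(1 − 0.268) = 19.23 rad/s.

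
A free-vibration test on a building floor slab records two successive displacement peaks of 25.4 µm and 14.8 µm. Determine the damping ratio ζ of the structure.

Logarithmic decrement δ = (1/n)·ln(x₀/x_n) = (1/1)·ln(25.4/14.8) = (1/1)·ln(1.716) = 0.5401.
ζ = δ/√(4π² + δ²) = 0.5401/√(39.48 + 0.292) = 0.5401/6.306 = 0.08565.

0.0856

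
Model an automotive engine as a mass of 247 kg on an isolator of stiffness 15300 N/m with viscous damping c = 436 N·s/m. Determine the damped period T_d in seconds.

0.803 s

ω_n = √(k/m) = √(15300/247) = 7.870 rad/s.
Critical damping c_c = 2√(k·m) = 2√(15300 × 247) = 3888 N·s/m, so ζ = c/c_c = 436/3888 = 0.1121.
ω_d = ω_n√(1 − ζ²) = 7.870 × √(1 − 0.0126) = 7.821 rad/s.
T_d = 2π/ω_d = 0.8034 s.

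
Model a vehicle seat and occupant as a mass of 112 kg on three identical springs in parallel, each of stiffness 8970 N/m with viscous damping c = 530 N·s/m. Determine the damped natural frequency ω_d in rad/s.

15.3 rad/s

Parallel springs add: k_eq = 3 × 8970 = 26910 N/m.
ω_n = √(k_eq/m) = √(26910/112) = 15.50 rad/s.
Critical damping c_c = 2√(k_eq·m) = 2√(26910 × 112) = 3472 N·s/m, so ζ = c/c_c = 530/3472 = 0.1526.
ω_d = ω_n√(1 − ζ²) = 15.50 × √(1 − 0.0233) = 15.32 rad/s.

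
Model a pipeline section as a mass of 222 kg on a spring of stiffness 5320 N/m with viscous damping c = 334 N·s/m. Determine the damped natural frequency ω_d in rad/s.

ω_n = √(k/m) = √(5320/222) = 4.895 rad/s.
Critical damping c_c = 2√(k·m) = 2√(5320 × 222) = 2174 N·s/m, so ζ = c/c_c = 334/2174 = 0.1537.
ω_d = ω_n√(1 − ζ²) = 4.895 × √(1 − 0.0236) = 4.837 rad/s.

4.84 rad/s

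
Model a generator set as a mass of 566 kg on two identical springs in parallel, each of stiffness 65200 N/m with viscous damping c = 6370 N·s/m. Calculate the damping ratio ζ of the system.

Parallel springs add: k_eq = 2 × 65200 = 130400 N/m.
ω_n = √(k_eq/m) = √(130400/566) = 15.18 rad/s.
Critical damping c_c = 2√(k_eq·m) = 2√(130400 × 566) = 17180 N·s/m, so ζ = c/c_c = 6370/17180 = 0.3707.

0.371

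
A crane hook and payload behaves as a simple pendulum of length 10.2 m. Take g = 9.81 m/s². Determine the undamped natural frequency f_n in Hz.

0.156 Hz

For a simple pendulum ω_n = √(g/L) = √(9.81/10.2) = √0.9618 = 0.9807 rad/s.
f_n = ω_n/(2π) = 0.9807/6.283 = 0.1561 Hz.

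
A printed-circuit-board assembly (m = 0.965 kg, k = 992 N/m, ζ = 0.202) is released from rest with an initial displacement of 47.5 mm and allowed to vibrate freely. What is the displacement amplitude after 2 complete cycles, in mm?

3.56 mm

Logarithmic decrement δ = 2πζ/√(1 − ζ²) = 2π × 0.2020/√(1 − 0.0408) = 1.296.
After n cycles, x_n/x₀ = e^(−nδ), so x_2 = 47.5 × e^(−2 × 1.296) = 47.5 × 0.07488 = 3.557 mm.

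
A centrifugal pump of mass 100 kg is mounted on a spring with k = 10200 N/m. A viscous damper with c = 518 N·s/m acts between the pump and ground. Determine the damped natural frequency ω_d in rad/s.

9.76 rad/s

ω_n = √(k/m) = √(10200/100) = 10.10 rad/s.
Critical damping c_c = 2√(k·m) = 2√(10200 × 100) = 2020 N·s/m, so ζ = c/c_c = 518/2020 = 0.2564.
ω_d = ω_n√(1 − ζ²) = 10.10 × √(1 − 0.0658) = 9.762 rad/s.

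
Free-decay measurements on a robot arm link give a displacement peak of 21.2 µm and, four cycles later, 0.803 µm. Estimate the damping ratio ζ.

Logarithmic decrement δ = (1/n)·ln(x₀/x_n) = (1/4)·ln(21.2/0.803) = (1/4)·ln(26.40) = 0.8184.
ζ = δ/√(4π² + δ²) = 0.8184/√(39.48 + 0.670) = 0.8184/6.336 = 0.1292.

0.129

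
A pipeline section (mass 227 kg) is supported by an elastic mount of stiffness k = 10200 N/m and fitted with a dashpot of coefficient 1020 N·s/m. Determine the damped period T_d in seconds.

0.995 s

ω_n = √(k/m) = √(10200/227) = 6.703 rad/s.
Critical damping c_c = 2√(k·m) = 2√(10200 × 227) = 3043 N·s/m, so ζ = c/c_c = 1020/3043 = 0.3352.
ω_d = ω_n√(1 − ζ²) = 6.703 × √(1 − 0.112) = 6.316 rad/s.
T_d = 2π/ω_d = 0.9949 s.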